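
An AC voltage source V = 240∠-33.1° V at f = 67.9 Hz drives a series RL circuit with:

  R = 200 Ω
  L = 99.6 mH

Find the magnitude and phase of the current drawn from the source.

Step 1 — Angular frequency: ω = 2π·f = 2π·67.9 = 426.6 rad/s.
Step 2 — Component impedances:
  R: Z = R = 200 Ω
  L: Z = jωL = j·426.6·0.0996 = 0 + j42.49 Ω
Step 3 — Series combination: Z_total = R + L = 200 + j42.49 Ω = 204.5∠12.0° Ω.
Step 4 — Source phasor: V = 240∠-33.1° V = 201.1 - j131.1 V.
Step 5 — Ohm's law: I = V / Z_total = (201.1 - j131.1) / (200 + j42.49) = 0.8286 - j0.8314 A.
Step 6 — Convert to polar: |I| = 1.174 A, ∠I = -45.1°.

I = 1.174∠-45.1° A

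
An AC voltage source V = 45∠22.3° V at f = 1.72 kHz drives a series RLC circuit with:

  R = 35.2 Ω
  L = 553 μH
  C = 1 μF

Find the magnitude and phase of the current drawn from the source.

Step 1 — Angular frequency: ω = 2π·f = 2π·1720 = 1.081e+04 rad/s.
Step 2 — Component impedances:
  R: Z = R = 35.2 Ω
  L: Z = jωL = j·1.081e+04·0.000553 = 0 + j5.976 Ω
  C: Z = 1/(jωC) = -j/(ω·C) = 0 - j92.53 Ω
Step 3 — Series combination: Z_total = R + L + C = 35.2 - j86.56 Ω = 93.44∠-67.9° Ω.
Step 4 — Source phasor: V = 45∠22.3° V = 41.63 + j17.08 V.
Step 5 — Ohm's law: I = V / Z_total = (41.63 + j17.08) / (35.2 - j86.56) = -0.001426 + j0.4816 A.
Step 6 — Convert to polar: |I| = 0.4816 A, ∠I = 90.2°.

I = 0.4816∠90.2° A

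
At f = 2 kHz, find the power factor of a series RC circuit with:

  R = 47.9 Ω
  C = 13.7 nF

Step 1 — Angular frequency: ω = 2π·f = 2π·2000 = 1.257e+04 rad/s.
Step 2 — Component impedances:
  R: Z = R = 47.9 Ω
  C: Z = 1/(jωC) = -j/(ω·C) = 0 - j5809 Ω
Step 3 — Series combination: Z_total = R + C = 47.9 - j5809 Ω = 5809∠-89.5° Ω.
Step 4 — Power factor: PF = cos(φ) = Re(Z)/|Z| = 47.9/5809 = 0.008246.
Step 5 — Type: Im(Z) = -5809 ⇒ leading (phase φ = -89.5°).

PF = 0.008246 (leading, φ = -89.5°)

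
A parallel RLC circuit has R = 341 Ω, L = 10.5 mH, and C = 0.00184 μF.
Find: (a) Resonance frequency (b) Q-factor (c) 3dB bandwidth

Step 1 — Resonance: ω₀ = 1/√(LC) = 1/√(0.0105·1.84e-09) = 2.275e+05 rad/s.
Step 2 — f₀ = ω₀/(2π) = 3.621e+04 Hz.
Step 3 — Parallel Q: Q = R/(ω₀L) = 341/(2.275e+05·0.0105) = 0.1427.
Step 4 — Bandwidth: Δω = ω₀/Q = 1.594e+06 rad/s; BW = Δω/(2π) = 2.537e+05 Hz.

(a) f₀ = 3.621e+04 Hz  (b) Q = 0.1427  (c) BW = 2.537e+05 Hz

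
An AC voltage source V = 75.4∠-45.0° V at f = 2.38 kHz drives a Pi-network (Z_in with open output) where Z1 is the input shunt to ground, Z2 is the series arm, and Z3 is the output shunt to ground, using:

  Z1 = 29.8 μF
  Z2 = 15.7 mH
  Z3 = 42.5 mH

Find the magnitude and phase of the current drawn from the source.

Step 1 — Angular frequency: ω = 2π·f = 2π·2380 = 1.495e+04 rad/s.
Step 2 — Component impedances:
  Z1: Z = 1/(jωC) = -j/(ω·C) = 0 - j2.244 Ω
  Z2: Z = jωL = j·1.495e+04·0.0157 = 0 + j234.8 Ω
  Z3: Z = jωL = j·1.495e+04·0.0425 = 0 + j635.5 Ω
Step 3 — With open output, the series arm Z2 and the output shunt Z3 appear in series to ground: Z2 + Z3 = 0 + j870.3 Ω.
Step 4 — Parallel with input shunt Z1: Z_in = Z1 || (Z2 + Z3) = 0 - j2.25 Ω = 2.25∠-90.0° Ω.
Step 5 — Source phasor: V = 75.4∠-45.0° V = 53.32 - j53.32 V.
Step 6 — Ohm's law: I = V / Z_total = (53.32 - j53.32) / (0 - j2.25) = 23.7 + j23.7 A.
Step 7 — Convert to polar: |I| = 33.51 A, ∠I = 45.0°.

I = 33.51∠45.0° A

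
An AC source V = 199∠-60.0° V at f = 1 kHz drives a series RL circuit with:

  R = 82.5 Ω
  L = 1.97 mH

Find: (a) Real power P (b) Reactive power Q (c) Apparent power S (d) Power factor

Step 1 — Angular frequency: ω = 2π·f = 2π·1000 = 6283 rad/s.
Step 2 — Component impedances:
  R: Z = R = 82.5 Ω
  L: Z = jωL = j·6283·0.00197 = 0 + j12.38 Ω
Step 3 — Series combination: Z_total = R + L = 82.5 + j12.38 Ω = 83.42∠8.5° Ω.
Step 4 — Source phasor: V = 199∠-60.0° V = 99.5 - j172.3 V.
Step 5 — Current: I = V / Z = 0.873 - j2.22 A = 2.385∠-68.5° A.
Step 6 — Complex power: S = V·I* = 469.4 + j70.43 VA.
Step 7 — Real power: P = Re(S) = 469.4 W.
Step 8 — Reactive power: Q = Im(S) = 70.43 VAR.
Step 9 — Apparent power: |S| = 474.7 VA.
Step 10 — Power factor: PF = P/|S| = 0.9889 (lagging).

(a) P = 469.4 W  (b) Q = 70.43 VAR  (c) S = 474.7 VA  (d) PF = 0.9889 (lagging)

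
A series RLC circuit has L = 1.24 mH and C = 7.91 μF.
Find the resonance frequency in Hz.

Step 1 — Resonance condition Im(Z)=0 gives ω₀ = 1/√(LC).
Step 2 — ω₀ = 1/√(0.00124·7.91e-06) = 1.01e+04 rad/s.
Step 3 — f₀ = ω₀/(2π) = 1607 Hz.

f₀ = 1607 Hz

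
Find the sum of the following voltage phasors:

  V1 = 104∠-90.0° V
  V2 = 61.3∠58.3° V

Step 1 — Convert each phasor to rectangular form:
  V1 = 104·(cos(-90.0°) + j·sin(-90.0°)) = 0 - j104 V
  V2 = 61.3·(cos(58.3°) + j·sin(58.3°)) = 32.21 + j52.15 V
Step 2 — Sum components: V_total = 32.21 - j51.85 V.
Step 3 — Convert to polar: |V_total| = 61.04 V, ∠V_total = -58.1°.

V_total = 61.04∠-58.1° V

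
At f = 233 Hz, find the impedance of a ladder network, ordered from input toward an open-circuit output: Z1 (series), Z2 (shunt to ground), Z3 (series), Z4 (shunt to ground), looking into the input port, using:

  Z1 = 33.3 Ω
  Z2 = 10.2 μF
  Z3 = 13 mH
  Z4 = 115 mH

Step 1 — Angular frequency: ω = 2π·f = 2π·233 = 1464 rad/s.
Step 2 — Component impedances:
  Z1: Z = R = 33.3 Ω
  Z2: Z = 1/(jωC) = -j/(ω·C) = 0 - j66.97 Ω
  Z3: Z = jωL = j·1464·0.013 = 0 + j19.03 Ω
  Z4: Z = jωL = j·1464·0.115 = 0 + j168.4 Ω
Step 3 — Ladder network (open output): work backward from the far end, alternating series and parallel combinations. Z_in = 33.3 - j104.2 Ω = 109.4∠-72.3° Ω.

Z = 33.3 - j104.2 Ω = 109.4∠-72.3° Ω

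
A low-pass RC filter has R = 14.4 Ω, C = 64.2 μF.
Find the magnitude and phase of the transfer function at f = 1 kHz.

Step 1 — Angular frequency: ω = 2π·1000 = 6283 rad/s.
Step 2 — Transfer function: H(jω) = 1/(1 + jωRC).
Step 3 — Denominator: 1 + jωRC = 1 + j·6283·14.4·6.42e-05 = 1 + j5.809.
Step 4 — H = 0.02878 - j0.1672.
Step 5 — Magnitude: |H| = 0.1697 (-15.4 dB); phase: φ = -80.2°.

|H| = 0.1697 (-15.4 dB), φ = -80.2°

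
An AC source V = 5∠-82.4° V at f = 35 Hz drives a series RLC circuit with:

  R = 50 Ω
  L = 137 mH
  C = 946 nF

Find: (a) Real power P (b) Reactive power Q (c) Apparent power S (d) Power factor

Step 1 — Angular frequency: ω = 2π·f = 2π·35 = 219.9 rad/s.
Step 2 — Component impedances:
  R: Z = R = 50 Ω
  L: Z = jωL = j·219.9·0.137 = 0 + j30.13 Ω
  C: Z = 1/(jωC) = -j/(ω·C) = 0 - j4807 Ω
Step 3 — Series combination: Z_total = R + L + C = 50 - j4777 Ω = 4777∠-89.4° Ω.
Step 4 — Source phasor: V = 5∠-82.4° V = 0.6613 - j4.956 V.
Step 5 — Current: I = V / Z = 0.001039 + j0.0001276 A = 0.001047∠7.0° A.
Step 6 — Complex power: S = V·I* = 5.478e-05 - j0.005233 VA.
Step 7 — Real power: P = Re(S) = 5.478e-05 W.
Step 8 — Reactive power: Q = Im(S) = -0.005233 VAR.
Step 9 — Apparent power: |S| = 0.005233 VA.
Step 10 — Power factor: PF = P/|S| = 0.01047 (leading).

(a) P = 5.478e-05 W  (b) Q = -0.005233 VAR  (c) S = 0.005233 VA  (d) PF = 0.01047 (leading)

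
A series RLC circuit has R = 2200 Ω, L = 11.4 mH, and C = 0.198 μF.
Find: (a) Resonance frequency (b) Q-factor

Step 1 — Resonance condition Im(Z)=0 gives ω₀ = 1/√(LC).
Step 2 — ω₀ = 1/√(0.0114·1.98e-07) = 2.105e+04 rad/s.
Step 3 — f₀ = ω₀/(2π) = 3350 Hz.
Step 4 — Series Q: Q = ω₀L/R = 2.105e+04·0.0114/2200 = 0.1091.

(a) f₀ = 3350 Hz  (b) Q = 0.1091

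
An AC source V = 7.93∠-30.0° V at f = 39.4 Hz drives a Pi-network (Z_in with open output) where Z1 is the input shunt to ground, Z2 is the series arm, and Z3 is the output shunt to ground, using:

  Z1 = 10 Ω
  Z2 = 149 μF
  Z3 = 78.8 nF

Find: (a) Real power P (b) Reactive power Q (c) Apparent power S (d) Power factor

Step 1 — Angular frequency: ω = 2π·f = 2π·39.4 = 247.6 rad/s.
Step 2 — Component impedances:
  Z1: Z = R = 10 Ω
  Z2: Z = 1/(jωC) = -j/(ω·C) = 0 - j27.11 Ω
  Z3: Z = 1/(jωC) = -j/(ω·C) = 0 - j5.126e+04 Ω
Step 3 — With open output, the series arm Z2 and the output shunt Z3 appear in series to ground: Z2 + Z3 = 0 - j5.129e+04 Ω.
Step 4 — Parallel with input shunt Z1: Z_in = Z1 || (Z2 + Z3) = 10 - j0.00195 Ω = 10∠-0.0° Ω.
Step 5 — Source phasor: V = 7.93∠-30.0° V = 6.868 - j3.965 V.
Step 6 — Current: I = V / Z = 0.6868 - j0.3964 A = 0.793∠-30.0° A.
Step 7 — Complex power: S = V·I* = 6.288 - j0.001226 VA.
Step 8 — Real power: P = Re(S) = 6.288 W.
Step 9 — Reactive power: Q = Im(S) = -0.001226 VAR.
Step 10 — Apparent power: |S| = 6.288 VA.
Step 11 — Power factor: PF = P/|S| = 1 (leading).

(a) P = 6.288 W  (b) Q = -0.001226 VAR  (c) S = 6.288 VA  (d) PF = 1 (leading)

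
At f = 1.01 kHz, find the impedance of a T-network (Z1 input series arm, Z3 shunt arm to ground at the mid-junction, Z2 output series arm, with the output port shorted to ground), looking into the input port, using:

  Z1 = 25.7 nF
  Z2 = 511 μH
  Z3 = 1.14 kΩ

Step 1 — Angular frequency: ω = 2π·f = 2π·1010 = 6346 rad/s.
Step 2 — Component impedances:
  Z1: Z = 1/(jωC) = -j/(ω·C) = 0 - j6131 Ω
  Z2: Z = jωL = j·6346·0.000511 = 0 + j3.243 Ω
  Z3: Z = R = 1140 Ω
Step 3 — With the output port shorted to ground, the output series arm Z2 runs from the junction to ground; the shunt arm Z3 also runs from the junction to ground. They appear in parallel: Z3 || Z2 = 0.009224 + j3.243 Ω.
Step 4 — Series with input arm Z1: Z_in = Z1 + (Z3 || Z2) = 0.009224 - j6128 Ω = 6128∠-90.0° Ω.

Z = 0.009224 - j6128 Ω = 6128∠-90.0° Ω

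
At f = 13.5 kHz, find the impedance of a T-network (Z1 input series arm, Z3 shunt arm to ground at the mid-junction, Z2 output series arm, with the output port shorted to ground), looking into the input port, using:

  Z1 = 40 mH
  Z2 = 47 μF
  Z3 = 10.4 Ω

Step 1 — Angular frequency: ω = 2π·f = 2π·1.35e+04 = 8.482e+04 rad/s.
Step 2 — Component impedances:
  Z1: Z = jωL = j·8.482e+04·0.04 = 0 + j3393 Ω
  Z2: Z = 1/(jωC) = -j/(ω·C) = 0 - j0.2508 Ω
  Z3: Z = R = 10.4 Ω
Step 3 — With the output port shorted to ground, the output series arm Z2 runs from the junction to ground; the shunt arm Z3 also runs from the junction to ground. They appear in parallel: Z3 || Z2 = 0.006046 - j0.2507 Ω.
Step 4 — Series with input arm Z1: Z_in = Z1 + (Z3 || Z2) = 0.006046 + j3393 Ω = 3393∠90.0° Ω.

Z = 0.006046 + j3393 Ω = 3393∠90.0° Ω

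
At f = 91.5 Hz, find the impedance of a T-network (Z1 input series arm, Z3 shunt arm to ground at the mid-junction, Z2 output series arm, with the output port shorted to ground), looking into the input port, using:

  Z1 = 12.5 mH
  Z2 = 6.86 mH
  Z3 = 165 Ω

Step 1 — Angular frequency: ω = 2π·f = 2π·91.5 = 574.9 rad/s.
Step 2 — Component impedances:
  Z1: Z = jωL = j·574.9·0.0125 = 0 + j7.186 Ω
  Z2: Z = jωL = j·574.9·0.00686 = 0 + j3.944 Ω
  Z3: Z = R = 165 Ω
Step 3 — With the output port shorted to ground, the output series arm Z2 runs from the junction to ground; the shunt arm Z3 also runs from the junction to ground. They appear in parallel: Z3 || Z2 = 0.09421 + j3.942 Ω.
Step 4 — Series with input arm Z1: Z_in = Z1 + (Z3 || Z2) = 0.09421 + j11.13 Ω = 11.13∠89.5° Ω.

Z = 0.09421 + j11.13 Ω = 11.13∠89.5° Ω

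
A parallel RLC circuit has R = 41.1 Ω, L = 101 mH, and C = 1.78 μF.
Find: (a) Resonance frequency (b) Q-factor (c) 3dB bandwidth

Step 1 — Resonance: ω₀ = 1/√(LC) = 1/√(0.101·1.78e-06) = 2358 rad/s.
Step 2 — f₀ = ω₀/(2π) = 375.4 Hz.
Step 3 — Parallel Q: Q = R/(ω₀L) = 41.1/(2358·0.101) = 0.1725.
Step 4 — Bandwidth: Δω = ω₀/Q = 1.367e+04 rad/s; BW = Δω/(2π) = 2175 Hz.

(a) f₀ = 375.4 Hz  (b) Q = 0.1725  (c) BW = 2175 Hz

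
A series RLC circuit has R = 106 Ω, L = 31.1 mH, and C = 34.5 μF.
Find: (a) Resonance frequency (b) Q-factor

Step 1 — Resonance condition Im(Z)=0 gives ω₀ = 1/√(LC).
Step 2 — ω₀ = 1/√(0.0311·3.45e-05) = 965.4 rad/s.
Step 3 — f₀ = ω₀/(2π) = 153.6 Hz.
Step 4 — Series Q: Q = ω₀L/R = 965.4·0.0311/106 = 0.2832.

(a) f₀ = 153.6 Hz  (b) Q = 0.2832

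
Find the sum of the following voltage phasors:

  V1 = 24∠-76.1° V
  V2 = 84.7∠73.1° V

Step 1 — Convert each phasor to rectangular form:
  V1 = 24·(cos(-76.1°) + j·sin(-76.1°)) = 5.765 - j23.3 V
  V2 = 84.7·(cos(73.1°) + j·sin(73.1°)) = 24.62 + j81.04 V
Step 2 — Sum components: V_total = 30.39 + j57.74 V.
Step 3 — Convert to polar: |V_total| = 65.25 V, ∠V_total = 62.2°.

V_total = 65.25∠62.2° V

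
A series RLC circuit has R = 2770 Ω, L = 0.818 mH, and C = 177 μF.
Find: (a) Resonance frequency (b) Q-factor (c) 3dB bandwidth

Step 1 — Resonance condition Im(Z)=0 gives ω₀ = 1/√(LC).
Step 2 — ω₀ = 1/√(0.000818·0.000177) = 2628 rad/s.
Step 3 — f₀ = ω₀/(2π) = 418.3 Hz.
Step 4 — Series Q: Q = ω₀L/R = 2628·0.000818/2770 = 0.0007761.
Step 5 — 3dB bandwidth: Δω = ω₀/Q = 3.386e+06 rad/s; BW = Δω/(2π) = 5.389e+05 Hz.

(a) f₀ = 418.3 Hz  (b) Q = 0.0007761  (c) BW = 5.389e+05 Hz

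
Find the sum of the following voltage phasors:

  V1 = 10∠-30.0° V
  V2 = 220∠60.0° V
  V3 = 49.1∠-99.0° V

Step 1 — Convert each phasor to rectangular form:
  V1 = 10·(cos(-30.0°) + j·sin(-30.0°)) = 8.66 - j5 V
  V2 = 220·(cos(60.0°) + j·sin(60.0°)) = 110 + j190.5 V
  V3 = 49.1·(cos(-99.0°) + j·sin(-99.0°)) = -7.681 - j48.5 V
Step 2 — Sum components: V_total = 111 + j137 V.
Step 3 — Convert to polar: |V_total| = 176.3 V, ∠V_total = 51.0°.

V_total = 176.3∠51.0° V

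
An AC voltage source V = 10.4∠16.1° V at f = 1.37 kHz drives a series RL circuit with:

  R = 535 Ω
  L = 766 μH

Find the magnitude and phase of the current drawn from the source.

Step 1 — Angular frequency: ω = 2π·f = 2π·1370 = 8608 rad/s.
Step 2 — Component impedances:
  R: Z = R = 535 Ω
  L: Z = jωL = j·8608·0.000766 = 0 + j6.594 Ω
Step 3 — Series combination: Z_total = R + L = 535 + j6.594 Ω = 535∠0.7° Ω.
Step 4 — Source phasor: V = 10.4∠16.1° V = 9.992 + j2.884 V.
Step 5 — Ohm's law: I = V / Z_total = (9.992 + j2.884) / (535 + j6.594) = 0.01874 + j0.00516 A.
Step 6 — Convert to polar: |I| = 0.01944 A, ∠I = 15.4°.

I = 0.01944∠15.4° A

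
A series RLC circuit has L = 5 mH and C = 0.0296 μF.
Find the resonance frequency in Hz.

Step 1 — Resonance condition Im(Z)=0 gives ω₀ = 1/√(LC).
Step 2 — ω₀ = 1/√(0.005·2.96e-08) = 8.22e+04 rad/s.
Step 3 — f₀ = ω₀/(2π) = 1.308e+04 Hz.

f₀ = 1.308e+04 Hz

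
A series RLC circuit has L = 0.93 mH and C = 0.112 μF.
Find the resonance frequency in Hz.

Step 1 — Resonance condition Im(Z)=0 gives ω₀ = 1/√(LC).
Step 2 — ω₀ = 1/√(0.00093·1.12e-07) = 9.798e+04 rad/s.
Step 3 — f₀ = ω₀/(2π) = 1.559e+04 Hz.

f₀ = 1.559e+04 Hz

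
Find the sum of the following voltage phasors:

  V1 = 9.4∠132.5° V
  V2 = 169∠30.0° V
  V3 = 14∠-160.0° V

Step 1 — Convert each phasor to rectangular form:
  V1 = 9.4·(cos(132.5°) + j·sin(132.5°)) = -6.351 + j6.93 V
  V2 = 169·(cos(30.0°) + j·sin(30.0°)) = 146.4 + j84.5 V
  V3 = 14·(cos(-160.0°) + j·sin(-160.0°)) = -13.16 - j4.788 V
Step 2 — Sum components: V_total = 126.9 + j86.64 V.
Step 3 — Convert to polar: |V_total| = 153.6 V, ∠V_total = 34.3°.

V_total = 153.6∠34.3° V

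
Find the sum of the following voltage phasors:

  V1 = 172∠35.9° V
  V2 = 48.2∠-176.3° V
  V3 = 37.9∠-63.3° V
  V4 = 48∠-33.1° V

Step 1 — Convert each phasor to rectangular form:
  V1 = 172·(cos(35.9°) + j·sin(35.9°)) = 139.3 + j100.9 V
  V2 = 48.2·(cos(-176.3°) + j·sin(-176.3°)) = -48.1 - j3.11 V
  V3 = 37.9·(cos(-63.3°) + j·sin(-63.3°)) = 17.03 - j33.86 V
  V4 = 48·(cos(-33.1°) + j·sin(-33.1°)) = 40.21 - j26.21 V
Step 2 — Sum components: V_total = 148.5 + j37.67 V.
Step 3 — Convert to polar: |V_total| = 153.2 V, ∠V_total = 14.2°.

V_total = 153.2∠14.2° V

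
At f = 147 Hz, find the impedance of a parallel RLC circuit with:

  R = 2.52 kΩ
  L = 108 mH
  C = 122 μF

Step 1 — Angular frequency: ω = 2π·f = 2π·147 = 923.6 rad/s.
Step 2 — Component impedances:
  R: Z = R = 2520 Ω
  L: Z = jωL = j·923.6·0.108 = 0 + j99.75 Ω
  C: Z = 1/(jωC) = -j/(ω·C) = 0 - j8.874 Ω
Step 3 — Parallel combination: 1/Z_total = 1/R + 1/L + 1/C; Z_total = 0.03765 - j9.741 Ω = 9.741∠-89.8° Ω.

Z = 0.03765 - j9.741 Ω = 9.741∠-89.8° Ω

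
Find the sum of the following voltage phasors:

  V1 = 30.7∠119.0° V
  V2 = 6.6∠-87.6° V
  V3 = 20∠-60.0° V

Step 1 — Convert each phasor to rectangular form:
  V1 = 30.7·(cos(119.0°) + j·sin(119.0°)) = -14.88 + j26.85 V
  V2 = 6.6·(cos(-87.6°) + j·sin(-87.6°)) = 0.2764 - j6.594 V
  V3 = 20·(cos(-60.0°) + j·sin(-60.0°)) = 10 - j17.32 V
Step 2 — Sum components: V_total = -4.607 + j2.936 V.
Step 3 — Convert to polar: |V_total| = 5.463 V, ∠V_total = 147.5°.

V_total = 5.463∠147.5° V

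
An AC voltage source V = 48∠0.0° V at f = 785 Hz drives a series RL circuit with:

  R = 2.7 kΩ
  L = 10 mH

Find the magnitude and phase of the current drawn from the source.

Step 1 — Angular frequency: ω = 2π·f = 2π·785 = 4932 rad/s.
Step 2 — Component impedances:
  R: Z = R = 2700 Ω
  L: Z = jωL = j·4932·0.01 = 0 + j49.32 Ω
Step 3 — Series combination: Z_total = R + L = 2700 + j49.32 Ω = 2700∠1.0° Ω.
Step 4 — Source phasor: V = 48∠0.0° V = 48 V.
Step 5 — Ohm's law: I = V / Z_total = (48) / (2700 + j49.32) = 0.01777 - j0.0003247 A.
Step 6 — Convert to polar: |I| = 0.01777 A, ∠I = -1.0°.

I = 0.01777∠-1.0° A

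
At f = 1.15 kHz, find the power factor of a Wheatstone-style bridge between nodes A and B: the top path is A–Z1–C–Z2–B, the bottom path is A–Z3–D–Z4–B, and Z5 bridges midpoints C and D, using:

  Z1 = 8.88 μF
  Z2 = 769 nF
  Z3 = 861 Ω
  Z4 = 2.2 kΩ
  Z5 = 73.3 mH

Step 1 — Angular frequency: ω = 2π·f = 2π·1150 = 7226 rad/s.
Step 2 — Component impedances:
  Z1: Z = 1/(jωC) = -j/(ω·C) = 0 - j15.59 Ω
  Z2: Z = 1/(jωC) = -j/(ω·C) = 0 - j180 Ω
  Z3: Z = R = 861 Ω
  Z4: Z = R = 2200 Ω
  Z5: Z = jωL = j·7226·0.0733 = 0 + j529.6 Ω
Step 3 — Bridge requires nodal analysis (the Z5 bridge couples midpoints C and D, so the two paths cannot be reduced to a simple series/parallel combination). Setting node B to ground and injecting 1 A at node A, the 3-node admittance system at A, C, D solves to V_A = Z_AB = 14.08 - j195.8 Ω = 196.3∠-85.9° Ω.
Step 4 — Power factor: PF = cos(φ) = Re(Z)/|Z| = 14.081/196.29 = 0.07174.
Step 5 — Type: Im(Z) = -195.8 ⇒ leading (phase φ = -85.9°).

PF = 0.07174 (leading, φ = -85.9°)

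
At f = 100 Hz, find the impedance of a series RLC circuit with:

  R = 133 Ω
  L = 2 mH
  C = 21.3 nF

Step 1 — Angular frequency: ω = 2π·f = 2π·100 = 628.3 rad/s.
Step 2 — Component impedances:
  R: Z = R = 133 Ω
  L: Z = jωL = j·628.3·0.002 = 0 + j1.257 Ω
  C: Z = 1/(jωC) = -j/(ω·C) = 0 - j7.472e+04 Ω
Step 3 — Series combination: Z_total = R + L + C = 133 - j7.472e+04 Ω = 7.472e+04∠-89.9° Ω.

Z = 133 - j7.472e+04 Ω = 7.472e+04∠-89.9° Ω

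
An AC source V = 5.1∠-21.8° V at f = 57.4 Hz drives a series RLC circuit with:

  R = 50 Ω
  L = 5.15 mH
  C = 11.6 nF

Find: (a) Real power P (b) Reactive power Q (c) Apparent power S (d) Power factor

Step 1 — Angular frequency: ω = 2π·f = 2π·57.4 = 360.7 rad/s.
Step 2 — Component impedances:
  R: Z = R = 50 Ω
  L: Z = jωL = j·360.7·0.00515 = 0 + j1.857 Ω
  C: Z = 1/(jωC) = -j/(ω·C) = 0 - j2.39e+05 Ω
Step 3 — Series combination: Z_total = R + L + C = 50 - j2.39e+05 Ω = 2.39e+05∠-90.0° Ω.
Step 4 — Source phasor: V = 5.1∠-21.8° V = 4.735 - j1.894 V.
Step 5 — Current: I = V / Z = 7.928e-06 + j1.981e-05 A = 2.134e-05∠68.2° A.
Step 6 — Complex power: S = V·I* = 2.276e-08 - j0.0001088 VA.
Step 7 — Real power: P = Re(S) = 2.276e-08 W.
Step 8 — Reactive power: Q = Im(S) = -0.0001088 VAR.
Step 9 — Apparent power: |S| = 0.0001088 VA.
Step 10 — Power factor: PF = P/|S| = 0.0002092 (leading).

(a) P = 2.276e-08 W  (b) Q = -0.0001088 VAR  (c) S = 0.0001088 VA  (d) PF = 0.0002092 (leading)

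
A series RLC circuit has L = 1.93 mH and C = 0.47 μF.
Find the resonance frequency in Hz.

Step 1 — Resonance condition Im(Z)=0 gives ω₀ = 1/√(LC).
Step 2 — ω₀ = 1/√(0.00193·4.7e-07) = 3.32e+04 rad/s.
Step 3 — f₀ = ω₀/(2π) = 5284 Hz.

f₀ = 5284 Hz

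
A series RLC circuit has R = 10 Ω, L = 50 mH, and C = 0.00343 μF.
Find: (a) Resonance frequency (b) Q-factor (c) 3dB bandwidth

Step 1 — Resonance condition Im(Z)=0 gives ω₀ = 1/√(LC).
Step 2 — ω₀ = 1/√(0.05·3.43e-09) = 7.636e+04 rad/s.
Step 3 — f₀ = ω₀/(2π) = 1.215e+04 Hz.
Step 4 — Series Q: Q = ω₀L/R = 7.636e+04·0.05/10 = 381.8.
Step 5 — 3dB bandwidth: Δω = ω₀/Q = 200 rad/s; BW = Δω/(2π) = 31.83 Hz.

(a) f₀ = 1.215e+04 Hz  (b) Q = 381.8  (c) BW = 31.83 Hz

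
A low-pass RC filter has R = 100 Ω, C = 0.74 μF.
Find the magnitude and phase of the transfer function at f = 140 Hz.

Step 1 — Angular frequency: ω = 2π·140 = 879.6 rad/s.
Step 2 — Transfer function: H(jω) = 1/(1 + jωRC).
Step 3 — Denominator: 1 + jωRC = 1 + j·879.6·100·7.4e-07 = 1 + j0.06509.
Step 4 — H = 0.9958 - j0.06482.
Step 5 — Magnitude: |H| = 0.9979 (-0.0 dB); phase: φ = -3.7°.

|H| = 0.9979 (-0.0 dB), φ = -3.7°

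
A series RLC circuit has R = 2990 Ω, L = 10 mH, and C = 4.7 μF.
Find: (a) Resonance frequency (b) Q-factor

Step 1 — Resonance condition Im(Z)=0 gives ω₀ = 1/√(LC).
Step 2 — ω₀ = 1/√(0.01·4.7e-06) = 4613 rad/s.
Step 3 — f₀ = ω₀/(2π) = 734.1 Hz.
Step 4 — Series Q: Q = ω₀L/R = 4613·0.01/2990 = 0.01543.

(a) f₀ = 734.1 Hz  (b) Q = 0.01543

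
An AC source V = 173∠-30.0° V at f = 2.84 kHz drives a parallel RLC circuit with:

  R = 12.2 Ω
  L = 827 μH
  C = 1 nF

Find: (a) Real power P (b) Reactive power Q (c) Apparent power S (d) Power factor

Step 1 — Angular frequency: ω = 2π·f = 2π·2840 = 1.784e+04 rad/s.
Step 2 — Component impedances:
  R: Z = R = 12.2 Ω
  L: Z = jωL = j·1.784e+04·0.000827 = 0 + j14.76 Ω
  C: Z = 1/(jωC) = -j/(ω·C) = 0 - j5.604e+04 Ω
Step 3 — Parallel combination: 1/Z_total = 1/R + 1/L + 1/C; Z_total = 7.249 + j5.991 Ω = 9.404∠39.6° Ω.
Step 4 — Source phasor: V = 173∠-30.0° V = 149.8 - j86.5 V.
Step 5 — Current: I = V / Z = 6.421 - j17.24 A = 18.4∠-69.6° A.
Step 6 — Complex power: S = V·I* = 2453 + j2028 VA.
Step 7 — Real power: P = Re(S) = 2453 W.
Step 8 — Reactive power: Q = Im(S) = 2028 VAR.
Step 9 — Apparent power: |S| = 3183 VA.
Step 10 — Power factor: PF = P/|S| = 0.7708 (lagging).

(a) P = 2453 W  (b) Q = 2028 VAR  (c) S = 3183 VA  (d) PF = 0.7708 (lagging)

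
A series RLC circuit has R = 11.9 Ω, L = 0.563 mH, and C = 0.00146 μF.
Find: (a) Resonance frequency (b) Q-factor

Step 1 — Resonance condition Im(Z)=0 gives ω₀ = 1/√(LC).
Step 2 — ω₀ = 1/√(0.000563·1.46e-09) = 1.103e+06 rad/s.
Step 3 — f₀ = ω₀/(2π) = 1.755e+05 Hz.
Step 4 — Series Q: Q = ω₀L/R = 1.103e+06·0.000563/11.9 = 52.18.

(a) f₀ = 1.755e+05 Hz  (b) Q = 52.18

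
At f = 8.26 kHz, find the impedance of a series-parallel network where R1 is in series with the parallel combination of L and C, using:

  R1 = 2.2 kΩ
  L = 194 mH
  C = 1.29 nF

Step 1 — Angular frequency: ω = 2π·f = 2π·8260 = 5.19e+04 rad/s.
Step 2 — Component impedances:
  R1: Z = R = 2200 Ω
  L: Z = jωL = j·5.19e+04·0.194 = 0 + j1.007e+04 Ω
  C: Z = 1/(jωC) = -j/(ω·C) = 0 - j1.494e+04 Ω
Step 3 — Parallel branch: L || C = 1/(1/L + 1/C) = 0 + j3.089e+04 Ω.
Step 4 — Series with R1: Z_total = R1 + (L || C) = 2200 + j3.089e+04 Ω = 3.097e+04∠85.9° Ω.

Z = 2200 + j3.089e+04 Ω = 3.097e+04∠85.9° Ω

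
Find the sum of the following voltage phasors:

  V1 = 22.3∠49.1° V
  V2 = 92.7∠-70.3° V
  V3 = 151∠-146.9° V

Step 1 — Convert each phasor to rectangular form:
  V1 = 22.3·(cos(49.1°) + j·sin(49.1°)) = 14.6 + j16.86 V
  V2 = 92.7·(cos(-70.3°) + j·sin(-70.3°)) = 31.25 - j87.27 V
  V3 = 151·(cos(-146.9°) + j·sin(-146.9°)) = -126.5 - j82.46 V
Step 2 — Sum components: V_total = -80.65 - j152.9 V.
Step 3 — Convert to polar: |V_total| = 172.8 V, ∠V_total = -117.8°.

V_total = 172.8∠-117.8° V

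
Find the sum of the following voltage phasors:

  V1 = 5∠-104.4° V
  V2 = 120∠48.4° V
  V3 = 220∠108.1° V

Step 1 — Convert each phasor to rectangular form:
  V1 = 5·(cos(-104.4°) + j·sin(-104.4°)) = -1.243 - j4.843 V
  V2 = 120·(cos(48.4°) + j·sin(48.4°)) = 79.67 + j89.74 V
  V3 = 220·(cos(108.1°) + j·sin(108.1°)) = -68.35 + j209.1 V
Step 2 — Sum components: V_total = 10.08 + j294 V.
Step 3 — Convert to polar: |V_total| = 294.2 V, ∠V_total = 88.0°.

V_total = 294.2∠88.0° V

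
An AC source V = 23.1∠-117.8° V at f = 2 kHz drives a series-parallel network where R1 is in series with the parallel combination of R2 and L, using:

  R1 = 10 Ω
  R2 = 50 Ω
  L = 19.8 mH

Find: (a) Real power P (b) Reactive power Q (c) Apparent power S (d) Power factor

Step 1 — Angular frequency: ω = 2π·f = 2π·2000 = 1.257e+04 rad/s.
Step 2 — Component impedances:
  R1: Z = R = 10 Ω
  R2: Z = R = 50 Ω
  L: Z = jωL = j·1.257e+04·0.0198 = 0 + j248.8 Ω
Step 3 — Parallel branch: R2 || L = 1/(1/R2 + 1/L) = 48.06 + j9.658 Ω.
Step 4 — Series with R1: Z_total = R1 + (R2 || L) = 58.06 + j9.658 Ω = 58.86∠9.4° Ω.
Step 5 — Source phasor: V = 23.1∠-117.8° V = -10.77 - j20.43 V.
Step 6 — Current: I = V / Z = -0.2375 - j0.3124 A = 0.3925∠-127.2° A.
Step 7 — Complex power: S = V·I* = 8.943 + j1.488 VA.
Step 8 — Real power: P = Re(S) = 8.943 W.
Step 9 — Reactive power: Q = Im(S) = 1.488 VAR.
Step 10 — Apparent power: |S| = 9.066 VA.
Step 11 — Power factor: PF = P/|S| = 0.9864 (lagging).

(a) P = 8.943 W  (b) Q = 1.488 VAR  (c) S = 9.066 VA  (d) PF = 0.9864 (lagging)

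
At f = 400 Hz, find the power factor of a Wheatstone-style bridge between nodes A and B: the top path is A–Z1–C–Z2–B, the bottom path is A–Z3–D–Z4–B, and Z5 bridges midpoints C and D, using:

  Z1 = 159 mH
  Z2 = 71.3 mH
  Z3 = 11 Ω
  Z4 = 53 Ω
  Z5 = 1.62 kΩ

Step 1 — Angular frequency: ω = 2π·f = 2π·400 = 2513 rad/s.
Step 2 — Component impedances:
  Z1: Z = jωL = j·2513·0.159 = 0 + j399.6 Ω
  Z2: Z = jωL = j·2513·0.0713 = 0 + j179.2 Ω
  Z3: Z = R = 11 Ω
  Z4: Z = R = 53 Ω
  Z5: Z = R = 1620 Ω
Step 3 — Bridge requires nodal analysis (the Z5 bridge couples midpoints C and D, so the two paths cannot be reduced to a simple series/parallel combination). Setting node B to ground and injecting 1 A at node A, the 3-node admittance system at A, C, D solves to V_A = Z_AB = 62.57 + j6.897 Ω = 62.95∠6.3° Ω.
Step 4 — Power factor: PF = cos(φ) = Re(Z)/|Z| = 62.57/62.95 = 0.994.
Step 5 — Type: Im(Z) = 6.897 ⇒ lagging (phase φ = 6.3°).

PF = 0.994 (lagging, φ = 6.3°)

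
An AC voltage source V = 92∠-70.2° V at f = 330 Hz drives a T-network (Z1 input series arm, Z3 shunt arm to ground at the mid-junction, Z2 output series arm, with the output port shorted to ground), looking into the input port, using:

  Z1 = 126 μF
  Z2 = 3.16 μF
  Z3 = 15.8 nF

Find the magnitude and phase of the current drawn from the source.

Step 1 — Angular frequency: ω = 2π·f = 2π·330 = 2073 rad/s.
Step 2 — Component impedances:
  Z1: Z = 1/(jωC) = -j/(ω·C) = 0 - j3.828 Ω
  Z2: Z = 1/(jωC) = -j/(ω·C) = 0 - j152.6 Ω
  Z3: Z = 1/(jωC) = -j/(ω·C) = 0 - j3.052e+04 Ω
Step 3 — With the output port shorted to ground, the output series arm Z2 runs from the junction to ground; the shunt arm Z3 also runs from the junction to ground. They appear in parallel: Z3 || Z2 = 0 - j151.9 Ω.
Step 4 — Series with input arm Z1: Z_in = Z1 + (Z3 || Z2) = 0 - j155.7 Ω = 155.7∠-90.0° Ω.
Step 5 — Source phasor: V = 92∠-70.2° V = 31.16 - j86.56 V.
Step 6 — Ohm's law: I = V / Z_total = (31.16 - j86.56) / (0 - j155.7) = 0.556 + j0.2002 A.
Step 7 — Convert to polar: |I| = 0.5909 A, ∠I = 19.8°.

I = 0.5909∠19.8° A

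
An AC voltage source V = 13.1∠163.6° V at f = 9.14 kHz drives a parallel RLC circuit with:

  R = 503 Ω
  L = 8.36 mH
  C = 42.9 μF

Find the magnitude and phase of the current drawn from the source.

Step 1 — Angular frequency: ω = 2π·f = 2π·9140 = 5.743e+04 rad/s.
Step 2 — Component impedances:
  R: Z = R = 503 Ω
  L: Z = jωL = j·5.743e+04·0.00836 = 0 + j480.1 Ω
  C: Z = 1/(jωC) = -j/(ω·C) = 0 - j0.4059 Ω
Step 3 — Parallel combination: 1/Z_total = 1/R + 1/L + 1/C; Z_total = 0.0003281 - j0.4062 Ω = 0.4062∠-90.0° Ω.
Step 4 — Source phasor: V = 13.1∠163.6° V = -12.57 + j3.699 V.
Step 5 — Ohm's law: I = V / Z_total = (-12.57 + j3.699) / (0.0003281 - j0.4062) = -9.13 - j30.93 A.
Step 6 — Convert to polar: |I| = 32.25 A, ∠I = -106.4°.

I = 32.25∠-106.4° A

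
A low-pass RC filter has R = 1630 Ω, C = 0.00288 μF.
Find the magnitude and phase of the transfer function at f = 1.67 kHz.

Step 1 — Angular frequency: ω = 2π·1670 = 1.049e+04 rad/s.
Step 2 — Transfer function: H(jω) = 1/(1 + jωRC).
Step 3 — Denominator: 1 + jωRC = 1 + j·1.049e+04·1630·2.88e-09 = 1 + j0.04926.
Step 4 — H = 0.9976 - j0.04914.
Step 5 — Magnitude: |H| = 0.9988 (-0.0 dB); phase: φ = -2.8°.

|H| = 0.9988 (-0.0 dB), φ = -2.8°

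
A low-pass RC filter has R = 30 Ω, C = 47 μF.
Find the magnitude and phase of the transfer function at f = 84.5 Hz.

Step 1 — Angular frequency: ω = 2π·84.5 = 530.9 rad/s.
Step 2 — Transfer function: H(jω) = 1/(1 + jωRC).
Step 3 — Denominator: 1 + jωRC = 1 + j·530.9·30·4.7e-05 = 1 + j0.7486.
Step 4 — H = 0.6409 - j0.4798.
Step 5 — Magnitude: |H| = 0.8005 (-1.9 dB); phase: φ = -36.8°.

|H| = 0.8005 (-1.9 dB), φ = -36.8°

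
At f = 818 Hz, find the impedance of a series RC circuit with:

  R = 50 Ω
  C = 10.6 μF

Step 1 — Angular frequency: ω = 2π·f = 2π·818 = 5140 rad/s.
Step 2 — Component impedances:
  R: Z = R = 50 Ω
  C: Z = 1/(jωC) = -j/(ω·C) = 0 - j18.36 Ω
Step 3 — Series combination: Z_total = R + C = 50 - j18.36 Ω = 53.26∠-20.2° Ω.

Z = 50 - j18.36 Ω = 53.26∠-20.2° Ω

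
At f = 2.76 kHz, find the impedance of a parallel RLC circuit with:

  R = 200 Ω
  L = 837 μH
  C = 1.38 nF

Step 1 — Angular frequency: ω = 2π·f = 2π·2760 = 1.734e+04 rad/s.
Step 2 — Component impedances:
  R: Z = R = 200 Ω
  L: Z = jωL = j·1.734e+04·0.000837 = 0 + j14.51 Ω
  C: Z = 1/(jωC) = -j/(ω·C) = 0 - j4.179e+04 Ω
Step 3 — Parallel combination: 1/Z_total = 1/R + 1/L + 1/C; Z_total = 1.049 + j14.44 Ω = 14.48∠85.8° Ω.

Z = 1.049 + j14.44 Ω = 14.48∠85.8° Ω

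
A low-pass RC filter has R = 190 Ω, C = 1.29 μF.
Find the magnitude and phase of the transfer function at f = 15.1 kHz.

Step 1 — Angular frequency: ω = 2π·1.51e+04 = 9.488e+04 rad/s.
Step 2 — Transfer function: H(jω) = 1/(1 + jωRC).
Step 3 — Denominator: 1 + jωRC = 1 + j·9.488e+04·190·1.29e-06 = 1 + j23.25.
Step 4 — H = 0.001846 - j0.04292.
Step 5 — Magnitude: |H| = 0.04296 (-27.3 dB); phase: φ = -87.5°.

|H| = 0.04296 (-27.3 dB), φ = -87.5°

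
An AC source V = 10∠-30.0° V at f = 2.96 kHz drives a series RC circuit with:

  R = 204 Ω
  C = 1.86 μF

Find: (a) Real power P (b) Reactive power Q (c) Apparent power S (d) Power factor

Step 1 — Angular frequency: ω = 2π·f = 2π·2960 = 1.86e+04 rad/s.
Step 2 — Component impedances:
  R: Z = R = 204 Ω
  C: Z = 1/(jωC) = -j/(ω·C) = 0 - j28.91 Ω
Step 3 — Series combination: Z_total = R + C = 204 - j28.91 Ω = 206∠-8.1° Ω.
Step 4 — Source phasor: V = 10∠-30.0° V = 8.66 - j5 V.
Step 5 — Current: I = V / Z = 0.04502 - j0.01813 A = 0.04853∠-21.9° A.
Step 6 — Complex power: S = V·I* = 0.4805 - j0.0681 VA.
Step 7 — Real power: P = Re(S) = 0.4805 W.
Step 8 — Reactive power: Q = Im(S) = -0.0681 VAR.
Step 9 — Apparent power: |S| = 0.4853 VA.
Step 10 — Power factor: PF = P/|S| = 0.9901 (leading).

(a) P = 0.4805 W  (b) Q = -0.0681 VAR  (c) S = 0.4853 VA  (d) PF = 0.9901 (leading)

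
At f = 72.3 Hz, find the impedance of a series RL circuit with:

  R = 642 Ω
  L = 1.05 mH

Step 1 — Angular frequency: ω = 2π·f = 2π·72.3 = 454.3 rad/s.
Step 2 — Component impedances:
  R: Z = R = 642 Ω
  L: Z = jωL = j·454.3·0.00105 = 0 + j0.477 Ω
Step 3 — Series combination: Z_total = R + L = 642 + j0.477 Ω = 642∠0.0° Ω.

Z = 642 + j0.477 Ω = 642∠0.0° Ω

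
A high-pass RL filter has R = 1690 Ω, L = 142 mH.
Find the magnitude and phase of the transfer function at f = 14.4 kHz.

Step 1 — Angular frequency: ω = 2π·1.44e+04 = 9.048e+04 rad/s.
Step 2 — Transfer function: H(jω) = jωL/(R + jωL).
Step 3 — Numerator jωL = j·1.285e+04; denominator R + jωL = 1690 + j1.285e+04.
Step 4 — H = 0.983 + j0.1293.
Step 5 — Magnitude: |H| = 0.9915 (-0.1 dB); phase: φ = 7.5°.

|H| = 0.9915 (-0.1 dB), φ = 7.5°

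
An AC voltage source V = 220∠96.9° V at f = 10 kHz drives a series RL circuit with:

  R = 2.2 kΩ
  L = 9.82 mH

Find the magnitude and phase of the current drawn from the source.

Step 1 — Angular frequency: ω = 2π·f = 2π·1e+04 = 6.283e+04 rad/s.
Step 2 — Component impedances:
  R: Z = R = 2200 Ω
  L: Z = jωL = j·6.283e+04·0.00982 = 0 + j617 Ω
Step 3 — Series combination: Z_total = R + L = 2200 + j617 Ω = 2285∠15.7° Ω.
Step 4 — Source phasor: V = 220∠96.9° V = -26.43 + j218.4 V.
Step 5 — Ohm's law: I = V / Z_total = (-26.43 + j218.4) / (2200 + j617) = 0.01467 + j0.09516 A.
Step 6 — Convert to polar: |I| = 0.09628 A, ∠I = 81.2°.

I = 0.09628∠81.2° A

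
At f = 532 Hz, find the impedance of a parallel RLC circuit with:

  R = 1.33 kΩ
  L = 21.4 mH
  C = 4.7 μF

Step 1 — Angular frequency: ω = 2π·f = 2π·532 = 3343 rad/s.
Step 2 — Component impedances:
  R: Z = R = 1330 Ω
  L: Z = jωL = j·3343·0.0214 = 0 + j71.53 Ω
  C: Z = 1/(jωC) = -j/(ω·C) = 0 - j63.65 Ω
Step 3 — Parallel combination: 1/Z_total = 1/R + 1/L + 1/C; Z_total = 211.1 - j486 Ω = 529.9∠-66.5° Ω.

Z = 211.1 - j486 Ω = 529.9∠-66.5° Ω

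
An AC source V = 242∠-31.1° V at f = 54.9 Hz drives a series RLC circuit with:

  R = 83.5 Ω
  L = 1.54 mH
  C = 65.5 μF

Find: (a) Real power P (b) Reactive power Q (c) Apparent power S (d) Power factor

Step 1 — Angular frequency: ω = 2π·f = 2π·54.9 = 344.9 rad/s.
Step 2 — Component impedances:
  R: Z = R = 83.5 Ω
  L: Z = jωL = j·344.9·0.00154 = 0 + j0.5312 Ω
  C: Z = 1/(jωC) = -j/(ω·C) = 0 - j44.26 Ω
Step 3 — Series combination: Z_total = R + L + C = 83.5 - j43.73 Ω = 94.26∠-27.6° Ω.
Step 4 — Source phasor: V = 242∠-31.1° V = 207.2 - j125 V.
Step 5 — Current: I = V / Z = 2.563 - j0.1549 A = 2.567∠-3.5° A.
Step 6 — Complex power: S = V·I* = 550.4 - j288.2 VA.
Step 7 — Real power: P = Re(S) = 550.4 W.
Step 8 — Reactive power: Q = Im(S) = -288.2 VAR.
Step 9 — Apparent power: |S| = 621.3 VA.
Step 10 — Power factor: PF = P/|S| = 0.8859 (leading).

(a) P = 550.4 W  (b) Q = -288.2 VAR  (c) S = 621.3 VA  (d) PF = 0.8859 (leading)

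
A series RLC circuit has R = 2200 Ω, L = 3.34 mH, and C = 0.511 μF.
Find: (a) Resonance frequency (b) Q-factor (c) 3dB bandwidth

Step 1 — Resonance: ω₀ = 1/√(LC) = 1/√(0.00334·5.11e-07) = 2.421e+04 rad/s.
Step 2 — f₀ = ω₀/(2π) = 3852 Hz.
Step 3 — Series Q: Q = ω₀L/R = 2.421e+04·0.00334/2200 = 0.03675.
Step 4 — Bandwidth: Δω = ω₀/Q = 6.587e+05 rad/s; BW = Δω/(2π) = 1.048e+05 Hz.

(a) f₀ = 3852 Hz  (b) Q = 0.03675  (c) BW = 1.048e+05 Hz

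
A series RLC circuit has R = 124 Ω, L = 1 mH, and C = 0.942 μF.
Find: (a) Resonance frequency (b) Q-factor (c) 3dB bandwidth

Step 1 — Resonance: ω₀ = 1/√(LC) = 1/√(0.001·9.42e-07) = 3.258e+04 rad/s.
Step 2 — f₀ = ω₀/(2π) = 5186 Hz.
Step 3 — Series Q: Q = ω₀L/R = 3.258e+04·0.001/124 = 0.2628.
Step 4 — Bandwidth: Δω = ω₀/Q = 1.24e+05 rad/s; BW = Δω/(2π) = 1.974e+04 Hz.

(a) f₀ = 5186 Hz  (b) Q = 0.2628  (c) BW = 1.974e+04 Hz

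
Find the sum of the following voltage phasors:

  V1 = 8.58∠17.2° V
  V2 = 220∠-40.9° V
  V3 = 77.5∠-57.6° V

Step 1 — Convert each phasor to rectangular form:
  V1 = 8.58·(cos(17.2°) + j·sin(17.2°)) = 8.196 + j2.537 V
  V2 = 220·(cos(-40.9°) + j·sin(-40.9°)) = 166.3 - j144 V
  V3 = 77.5·(cos(-57.6°) + j·sin(-57.6°)) = 41.53 - j65.44 V
Step 2 — Sum components: V_total = 216 - j206.9 V.
Step 3 — Convert to polar: |V_total| = 299.1 V, ∠V_total = -43.8°.

V_total = 299.1∠-43.8° V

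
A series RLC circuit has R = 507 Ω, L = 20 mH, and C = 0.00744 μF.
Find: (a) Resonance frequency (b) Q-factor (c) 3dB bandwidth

Step 1 — Resonance: ω₀ = 1/√(LC) = 1/√(0.02·7.44e-09) = 8.198e+04 rad/s.
Step 2 — f₀ = ω₀/(2π) = 1.305e+04 Hz.
Step 3 — Series Q: Q = ω₀L/R = 8.198e+04·0.02/507 = 3.234.
Step 4 — Bandwidth: Δω = ω₀/Q = 2.535e+04 rad/s; BW = Δω/(2π) = 4035 Hz.

(a) f₀ = 1.305e+04 Hz  (b) Q = 3.234  (c) BW = 4035 Hz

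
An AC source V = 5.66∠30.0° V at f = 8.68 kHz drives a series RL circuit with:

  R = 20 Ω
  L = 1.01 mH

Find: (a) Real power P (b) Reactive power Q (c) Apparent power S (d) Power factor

Step 1 — Angular frequency: ω = 2π·f = 2π·8680 = 5.454e+04 rad/s.
Step 2 — Component impedances:
  R: Z = R = 20 Ω
  L: Z = jωL = j·5.454e+04·0.00101 = 0 + j55.08 Ω
Step 3 — Series combination: Z_total = R + L = 20 + j55.08 Ω = 58.6∠70.0° Ω.
Step 4 — Source phasor: V = 5.66∠30.0° V = 4.902 + j2.83 V.
Step 5 — Current: I = V / Z = 0.07394 - j0.06214 A = 0.09658∠-40.0° A.
Step 6 — Complex power: S = V·I* = 0.1866 + j0.5138 VA.
Step 7 — Real power: P = Re(S) = 0.1866 W.
Step 8 — Reactive power: Q = Im(S) = 0.5138 VAR.
Step 9 — Apparent power: |S| = 0.5467 VA.
Step 10 — Power factor: PF = P/|S| = 0.3413 (lagging).

(a) P = 0.1866 W  (b) Q = 0.5138 VAR  (c) S = 0.5467 VA  (d) PF = 0.3413 (lagging)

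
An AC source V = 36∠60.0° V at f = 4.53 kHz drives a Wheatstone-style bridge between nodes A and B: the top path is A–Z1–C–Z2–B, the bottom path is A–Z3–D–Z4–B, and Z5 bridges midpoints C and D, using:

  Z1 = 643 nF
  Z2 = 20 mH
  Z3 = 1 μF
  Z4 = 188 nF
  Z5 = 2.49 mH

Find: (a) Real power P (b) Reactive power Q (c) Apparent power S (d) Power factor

Step 1 — Angular frequency: ω = 2π·f = 2π·4530 = 2.846e+04 rad/s.
Step 2 — Component impedances:
  Z1: Z = 1/(jωC) = -j/(ω·C) = 0 - j54.64 Ω
  Z2: Z = jωL = j·2.846e+04·0.02 = 0 + j569.3 Ω
  Z3: Z = 1/(jωC) = -j/(ω·C) = 0 - j35.13 Ω
  Z4: Z = 1/(jωC) = -j/(ω·C) = 0 - j186.9 Ω
  Z5: Z = jωL = j·2.846e+04·0.00249 = 0 + j70.87 Ω
Step 3 — Bridge requires nodal analysis (the Z5 bridge couples midpoints C and D, so the two paths cannot be reduced to a simple series/parallel combination). Setting node B to ground and injecting 1 A at node A, the 3-node admittance system at A, C, D solves to V_A = Z_AB = 0 - j160.9 Ω = 160.9∠-90.0° Ω.
Step 4 — Source phasor: V = 36∠60.0° V = 18 + j31.18 V.
Step 5 — Current: I = V / Z = -0.1937 + j0.1118 A = 0.2237∠150.0° A.
Step 6 — Complex power: S = V·I* = 0 - j8.053 VA.
Step 7 — Real power: P = Re(S) = 0 W.
Step 8 — Reactive power: Q = Im(S) = -8.053 VAR.
Step 9 — Apparent power: |S| = 8.053 VA.
Step 10 — Power factor: PF = P/|S| = 0 (leading).

(a) P = 0 W  (b) Q = -8.053 VAR  (c) S = 8.053 VA  (d) PF = 0 (leading)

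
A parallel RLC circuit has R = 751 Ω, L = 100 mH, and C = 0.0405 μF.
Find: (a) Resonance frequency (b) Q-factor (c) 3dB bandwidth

Step 1 — Resonance: ω₀ = 1/√(LC) = 1/√(0.1·4.05e-08) = 1.571e+04 rad/s.
Step 2 — f₀ = ω₀/(2π) = 2501 Hz.
Step 3 — Parallel Q: Q = R/(ω₀L) = 751/(1.571e+04·0.1) = 0.4779.
Step 4 — Bandwidth: Δω = ω₀/Q = 3.288e+04 rad/s; BW = Δω/(2π) = 5233 Hz.

(a) f₀ = 2501 Hz  (b) Q = 0.4779  (c) BW = 5233 Hz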